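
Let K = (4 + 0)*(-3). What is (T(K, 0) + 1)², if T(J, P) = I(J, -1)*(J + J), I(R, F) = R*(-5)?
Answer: 2070721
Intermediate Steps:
I(R, F) = -5*R
K = -12 (K = 4*(-3) = -12)
T(J, P) = -10*J² (T(J, P) = (-5*J)*(J + J) = (-5*J)*(2*J) = -10*J²)
(T(K, 0) + 1)² = (-10*(-12)² + 1)² = (-10*144 + 1)² = (-1440 + 1)² = (-1439)² = 2070721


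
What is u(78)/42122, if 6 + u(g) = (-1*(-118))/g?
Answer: -175/1642758 ≈ -0.00010653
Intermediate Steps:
u(g) = -6 + 118/g (u(g) = -6 + (-1*(-118))/g = -6 + 118/g)
u(78)/42122 = (-6 + 118/78)/42122 = (-6 + 118*(1/78))*(1/42122) = (-6 + 59/39)*(1/42122) = -175/39*1/42122 = -175/1642758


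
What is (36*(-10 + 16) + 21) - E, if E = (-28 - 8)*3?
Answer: 345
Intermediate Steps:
E = -108 (E = -36*3 = -108)
(36*(-10 + 16) + 21) - E = (36*(-10 + 16) + 21) - 1*(-108) = (36*6 + 21) + 108 = (216 + 21) + 108 = 237 + 108 = 345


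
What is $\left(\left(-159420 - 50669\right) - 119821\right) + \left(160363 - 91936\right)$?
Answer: $-261483$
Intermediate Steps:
$\left(\left(-159420 - 50669\right) - 119821\right) + \left(160363 - 91936\right) = \left(\left(-159420 - 50669\right) - 119821\right) + 68427 = \left(-210089 - 119821\right) + 68427 = -329910 + 68427 = -261483$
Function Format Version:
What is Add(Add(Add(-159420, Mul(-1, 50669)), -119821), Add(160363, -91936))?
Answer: -261483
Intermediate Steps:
Add(Add(Add(-159420, Mul(-1, 50669)), -119821), Add(160363, -91936)) = Add(Add(Add(-159420, -50669), -119821), 68427) = Add(Add(-210089, -119821), 68427) = Add(-329910, 68427) = -261483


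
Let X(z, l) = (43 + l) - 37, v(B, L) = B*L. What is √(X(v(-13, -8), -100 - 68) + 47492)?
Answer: √47330 ≈ 217.55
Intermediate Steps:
X(z, l) = 6 + l
√(X(v(-13, -8), -100 - 68) + 47492) = √((6 + (-100 - 68)) + 47492) = √((6 - 168) + 47492) = √(-162 + 47492) = √47330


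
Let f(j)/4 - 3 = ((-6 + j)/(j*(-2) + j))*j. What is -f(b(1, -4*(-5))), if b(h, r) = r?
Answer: 44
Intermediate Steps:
f(j) = 36 - 4*j (f(j) = 12 + 4*(((-6 + j)/(j*(-2) + j))*j) = 12 + 4*(((-6 + j)/(-2*j + j))*j) = 12 + 4*(((-6 + j)/((-j)))*j) = 12 + 4*(((-6 + j)*(-1/j))*j) = 12 + 4*((-(-6 + j)/j)*j) = 12 + 4*(6 - j) = 12 + (24 - 4*j) = 36 - 4*j)
-f(b(1, -4*(-5))) = -(36 - (-16)*(-5)) = -(36 - 4*20) = -(36 - 80) = -1*(-44) = 44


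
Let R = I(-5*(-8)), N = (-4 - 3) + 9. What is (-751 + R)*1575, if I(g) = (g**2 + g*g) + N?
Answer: 3860325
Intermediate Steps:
N = 2 (N = -7 + 9 = 2)
I(g) = 2 + 2*g**2 (I(g) = (g**2 + g*g) + 2 = (g**2 + g**2) + 2 = 2*g**2 + 2 = 2 + 2*g**2)
R = 3202 (R = 2 + 2*(-5*(-8))**2 = 2 + 2*40**2 = 2 + 2*1600 = 2 + 3200 = 3202)
(-751 + R)*1575 = (-751 + 3202)*1575 = 2451*1575 = 3860325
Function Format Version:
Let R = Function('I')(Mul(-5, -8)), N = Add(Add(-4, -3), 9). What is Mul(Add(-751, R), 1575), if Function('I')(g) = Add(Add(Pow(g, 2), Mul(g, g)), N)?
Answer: 3860325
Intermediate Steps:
N = 2 (N = Add(-7, 9) = 2)
Function('I')(g) = Add(2, Mul(2, Pow(g, 2))) (Function('I')(g) = Add(Add(Pow(g, 2), Mul(g, g)), 2) = Add(Add(Pow(g, 2), Pow(g, 2)), 2) = Add(Mul(2, Pow(g, 2)), 2) = Add(2, Mul(2, Pow(g, 2))))
R = 3202 (R = Add(2, Mul(2, Pow(Mul(-5, -8), 2))) = Add(2, Mul(2, Pow(40, 2))) = Add(2, Mul(2, 1600)) = Add(2, 3200) = 3202)
Mul(Add(-751, R), 1575) = Mul(Add(-751, 3202), 1575) = Mul(2451, 1575) = 3860325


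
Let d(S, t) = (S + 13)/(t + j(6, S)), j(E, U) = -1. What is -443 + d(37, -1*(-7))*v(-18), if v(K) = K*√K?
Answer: -443 - 450*I*√2 ≈ -443.0 - 636.4*I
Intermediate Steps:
v(K) = K^(3/2)
d(S, t) = (13 + S)/(-1 + t) (d(S, t) = (S + 13)/(t - 1) = (13 + S)/(-1 + t))
-443 + d(37, -1*(-7))*v(-18) = -443 + ((13 + 37)/(-1 - 1*(-7)))*(-18)^(3/2) = -443 + (50/(-1 + 7))*(-54*I*√2) = -443 + (50/6)*(-54*I*√2) = -443 + ((⅙)*50)*(-54*I*√2) = -443 + 25*(-54*I*√2)/3 = -443 - 450*I*√2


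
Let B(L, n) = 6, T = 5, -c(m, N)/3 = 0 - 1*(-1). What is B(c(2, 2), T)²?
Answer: 36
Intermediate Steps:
c(m, N) = -3 (c(m, N) = -3*(0 - 1*(-1)) = -3*(0 + 1) = -3*1 = -3)
B(c(2, 2), T)² = 6² = 36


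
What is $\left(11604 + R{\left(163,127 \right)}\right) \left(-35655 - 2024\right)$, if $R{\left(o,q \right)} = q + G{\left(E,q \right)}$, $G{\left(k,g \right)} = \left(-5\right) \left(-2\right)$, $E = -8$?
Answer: $-442389139$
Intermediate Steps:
$G{\left(k,g \right)} = 10$
$R{\left(o,q \right)} = 10 + q$ ($R{\left(o,q \right)} = q + 10 = 10 + q$)
$\left(11604 + R{\left(163,127 \right)}\right) \left(-35655 - 2024\right) = \left(11604 + \left(10 + 127\right)\right) \left(-35655 - 2024\right) = \left(11604 + 137\right) \left(-37679\right) = 11741 \left(-37679\right) = -442389139$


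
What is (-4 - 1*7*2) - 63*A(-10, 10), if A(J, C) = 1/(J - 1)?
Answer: -135/11 ≈ -12.273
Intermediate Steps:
A(J, C) = 1/(-1 + J)
(-4 - 1*7*2) - 63*A(-10, 10) = (-4 - 1*7*2) - 63/(-1 - 10) = (-4 - 7*2) - 63/(-11) = (-4 - 14) - 63*(-1/11) = -18 + 63/11 = -135/11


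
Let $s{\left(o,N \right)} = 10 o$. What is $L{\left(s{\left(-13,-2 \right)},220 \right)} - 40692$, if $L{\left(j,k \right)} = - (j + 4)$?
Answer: $-40566$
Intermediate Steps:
$L{\left(j,k \right)} = -4 - j$ ($L{\left(j,k \right)} = - (4 + j) = -4 - j$)
$L{\left(s{\left(-13,-2 \right)},220 \right)} - 40692 = \left(-4 - 10 \left(-13\right)\right) - 40692 = \left(-4 - -130\right) - 40692 = \left(-4 + 130\right) - 40692 = 126 - 40692 = -40566$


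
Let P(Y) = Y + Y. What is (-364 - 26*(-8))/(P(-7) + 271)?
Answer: -156/257 ≈ -0.60700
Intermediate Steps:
P(Y) = 2*Y
(-364 - 26*(-8))/(P(-7) + 271) = (-364 - 26*(-8))/(2*(-7) + 271) = (-364 + 208)/(-14 + 271) = -156/257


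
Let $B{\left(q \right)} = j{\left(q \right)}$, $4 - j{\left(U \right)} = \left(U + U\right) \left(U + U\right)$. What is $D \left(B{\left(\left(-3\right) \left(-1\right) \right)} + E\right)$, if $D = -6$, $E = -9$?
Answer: $246$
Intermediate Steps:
$j{\left(U \right)} = 4 - 4 U^{2}$ ($j{\left(U \right)} = 4 - \left(U + U\right) \left(U + U\right) = 4 - 2 U 2 U = 4 - 4 U^{2}$)
$B{\left(q \right)} = 4 - 4 q^{2}$
$D \left(B{\left(\left(-3\right) \left(-1\right) \right)} + E\right) = - 6 \left(\left(4 - 4 \left(\left(-3\right) \left(-1\right)\right)^{2}\right) - 9\right) = - 6 \left(\left(4 - 4 \cdot 3^{2}\right) - 9\right) = - 6 \left(\left(4 - 36\right) - 9\right) = - 6 \left(-32 - 9\right) = \left(-6\right) \left(-41\right) = 246$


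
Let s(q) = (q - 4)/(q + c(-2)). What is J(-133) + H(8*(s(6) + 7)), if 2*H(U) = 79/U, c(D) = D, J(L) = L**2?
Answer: 2122759/120 ≈ 17690.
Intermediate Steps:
s(q) = (-4 + q)/(-2 + q) (s(q) = (q - 4)/(q - 2) = (-4 + q)/(-2 + q))
H(U) = 79/(2*U) (H(U) = (79/U)/2 = 79/(2*U))
J(-133) + H(8*(s(6) + 7)) = (-133)**2 + 79/(2*((8*((-4 + 6)/(-2 + 6) + 7)))) = 17689 + 79/(2*((8*(2/4 + 7)))) = 17689 + 79/(2*((8*((1/4)*2 + 7)))) = 17689 + 79/(2*((8*(1/2 + 7)))) = 17689 + 79/(2*((8*(15/2)))) = 17689 + (79/2)/60 = 17689 + (79/2)*(1/60) = 17689 + 79/120 = 2122759/120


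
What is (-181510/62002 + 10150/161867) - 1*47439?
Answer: -238065121391048/5018038867 ≈ -47442.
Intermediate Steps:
(-181510/62002 + 10150/161867) - 1*47439 = (-181510*1/62002 + 10150*(1/161867)) - 47439 = (-90755/31001 + 10150/161867) - 47439 = -14375579435/5018038867 - 47439 = -238065121391048/5018038867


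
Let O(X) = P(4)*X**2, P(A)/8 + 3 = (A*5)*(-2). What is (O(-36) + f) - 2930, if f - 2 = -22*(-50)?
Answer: -447652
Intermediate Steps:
P(A) = -24 - 80*A (P(A) = -24 + 8*((A*5)*(-2)) = -24 + 8*((5*A)*(-2)) = -24 + 8*(-10*A) = -24 - 80*A)
O(X) = -344*X**2 (O(X) = (-24 - 80*4)*X**2 = (-24 - 320)*X**2 = -344*X**2)
f = 1102 (f = 2 - 22*(-50) = 2 + 1100 = 1102)
(O(-36) + f) - 2930 = (-344*(-36)**2 + 1102) - 2930 = (-344*1296 + 1102) - 2930 = (-445824 + 1102) - 2930 = -444722 - 2930 = -447652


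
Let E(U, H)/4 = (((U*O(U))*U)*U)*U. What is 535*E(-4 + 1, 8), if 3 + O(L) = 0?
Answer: -520020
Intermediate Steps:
O(L) = -3 (O(L) = -3 + 0 = -3)
E(U, H) = -12*U⁴ (E(U, H) = 4*((((U*(-3))*U)*U)*U) = 4*((((-3*U)*U)*U)*U) = 4*(((-3*U²)*U)*U) = 4*((-3*U³)*U) = 4*(-3*U⁴) = -12*U⁴)
535*E(-4 + 1, 8) = 535*(-12*(-4 + 1)⁴) = 535*(-12*(-3)⁴) = 535*(-12*81) = 535*(-972) = -520020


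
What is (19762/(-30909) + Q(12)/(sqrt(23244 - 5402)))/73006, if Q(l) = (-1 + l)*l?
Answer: -9881/1128271227 + 3*sqrt(17842)/29603933 ≈ 4.7785e-6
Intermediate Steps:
Q(l) = l*(-1 + l)
(19762/(-30909) + Q(12)/(sqrt(23244 - 5402)))/73006 = (19762/(-30909) + (12*(-1 + 12))/(sqrt(23244 - 5402)))/73006 = (19762*(-1/30909) + (12*11)/(sqrt(17842)))*(1/73006) = (-19762/30909 + 132*(sqrt(17842)/17842))*(1/73006) = (-19762/30909 + 6*sqrt(17842)/811)*(1/73006) = -9881/1128271227 + 3*sqrt(17842)/29603933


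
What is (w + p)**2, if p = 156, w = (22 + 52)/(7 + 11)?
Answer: 2076481/81 ≈ 25636.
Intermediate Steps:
w = 37/9 (w = 74/18 = 74*(1/18) = 37/9 ≈ 4.1111)
(w + p)**2 = (37/9 + 156)**2 = (1441/9)**2 = 2076481/81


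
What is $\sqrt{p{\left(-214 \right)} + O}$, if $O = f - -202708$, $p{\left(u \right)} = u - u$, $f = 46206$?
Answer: $\sqrt{248914} \approx 498.91$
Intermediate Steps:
$p{\left(u \right)} = 0$
$O = 248914$ ($O = 46206 - -202708 = 46206 + 202708 = 248914$)
$\sqrt{p{\left(-214 \right)} + O} = \sqrt{0 + 248914} = \sqrt{248914}$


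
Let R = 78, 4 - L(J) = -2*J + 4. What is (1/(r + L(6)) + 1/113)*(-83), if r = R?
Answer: -16849/10170 ≈ -1.6567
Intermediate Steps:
L(J) = 2*J (L(J) = 4 - (-2*J + 4) = 4 - (4 - 2*J) = 4 + (-4 + 2*J) = 2*J)
r = 78
(1/(r + L(6)) + 1/113)*(-83) = (1/(78 + 2*6) + 1/113)*(-83) = (1/(78 + 12) + 1/113)*(-83) = (1/90 + 1/113)*(-83) = (203/10170)*(-83) = -16849/10170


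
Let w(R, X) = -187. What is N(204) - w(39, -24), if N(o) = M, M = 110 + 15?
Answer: 312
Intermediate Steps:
M = 125
N(o) = 125
N(204) - w(39, -24) = 125 - 1*(-187) = 125 + 187 = 312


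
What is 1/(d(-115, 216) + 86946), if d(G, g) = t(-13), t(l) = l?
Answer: 1/86933 ≈ 1.1503e-5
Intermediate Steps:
d(G, g) = -13
1/(d(-115, 216) + 86946) = 1/(-13 + 86946) = 1/86933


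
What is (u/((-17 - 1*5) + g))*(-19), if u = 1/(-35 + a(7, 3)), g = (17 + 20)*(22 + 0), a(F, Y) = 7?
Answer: 19/22176 ≈ 0.00085678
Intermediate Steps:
g = 814 (g = 37*22 = 814)
u = -1/28 (u = 1/(-35 + 7) = 1/(-28) = -1/28 ≈ -0.035714)
(u/((-17 - 1*5) + g))*(-19) = -1/(28*((-17 - 1*5) + 814))*(-19) = -1/(28*((-17 - 5) + 814))*(-19) = -1/(28*(-22 + 814))*(-19) = -1/28/792*(-19) = -1/28*1/792*(-19) = -1/22176*(-19) = 19/22176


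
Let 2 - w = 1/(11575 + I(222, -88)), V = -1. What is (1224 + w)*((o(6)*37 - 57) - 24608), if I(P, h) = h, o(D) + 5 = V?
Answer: -350485139107/11487 ≈ -3.0511e+7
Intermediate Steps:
o(D) = -6 (o(D) = -5 - 1 = -6)
w = 22973/11487 (w = 2 - 1/(11575 - 88) = 2 - 1/11487 = 22973/11487 ≈ 1.9999)
(1224 + w)*((o(6)*37 - 57) - 24608) = (1224 + 22973/11487)*((-6*37 - 57) - 24608) = 14083061*((-222 - 57) - 24608)/11487 = 14083061*(-279 - 24608)/11487 = (14083061/11487)*(-24887) = -350485139107/11487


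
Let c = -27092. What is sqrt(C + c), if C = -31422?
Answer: I*sqrt(58514) ≈ 241.9*I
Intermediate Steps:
sqrt(C + c) = sqrt(-31422 - 27092) = sqrt(-58514) = I*sqrt(58514)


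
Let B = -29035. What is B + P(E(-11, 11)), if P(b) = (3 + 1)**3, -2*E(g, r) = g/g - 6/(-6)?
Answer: -28971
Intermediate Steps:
E(g, r) = -1 (E(g, r) = -(g/g - 6/(-6))/2 = -(1 - 6*(-1/6))/2 = -(1 + 1)/2 = -1/2*2 = -1)
P(b) = 64 (P(b) = 4**3 = 64)
B + P(E(-11, 11)) = -29035 + 64 = -28971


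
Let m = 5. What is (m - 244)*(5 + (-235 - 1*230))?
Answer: 109940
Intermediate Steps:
(m - 244)*(5 + (-235 - 1*230)) = (5 - 244)*(5 + (-235 - 1*230)) = -239*(5 + (-235 - 230)) = -239*(5 - 465) = -239*(-460) = 109940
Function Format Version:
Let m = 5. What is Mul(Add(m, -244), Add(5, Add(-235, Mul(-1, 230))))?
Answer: 109940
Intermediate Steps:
Mul(Add(m, -244), Add(5, Add(-235, Mul(-1, 230)))) = Mul(Add(5, -244), Add(5, Add(-235, Mul(-1, 230)))) = Mul(-239, Add(5, Add(-235, -230))) = Mul(-239, Add(5, -465)) = Mul(-239, -460) = 109940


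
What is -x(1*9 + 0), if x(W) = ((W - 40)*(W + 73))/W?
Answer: 2542/9 ≈ 282.44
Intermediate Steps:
x(W) = (-40 + W)*(73 + W)/W (x(W) = ((-40 + W)*(73 + W))/W = (-40 + W)*(73 + W)/W)
-x(1*9 + 0) = -(33 + (1*9 + 0) - 2920/(1*9 + 0)) = -(33 + (9 + 0) - 2920/(9 + 0)) = -(33 + 9 - 2920/9) = -1*(-2542/9) = 2542/9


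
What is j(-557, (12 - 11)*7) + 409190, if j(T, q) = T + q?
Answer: 408640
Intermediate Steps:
j(-557, (12 - 11)*7) + 409190 = (-557 + (12 - 11)*7) + 409190 = (-557 + 1*7) + 409190 = (-557 + 7) + 409190 = -550 + 409190 = 408640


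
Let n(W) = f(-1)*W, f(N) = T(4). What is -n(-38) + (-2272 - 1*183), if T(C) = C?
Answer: -2303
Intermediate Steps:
f(N) = 4
n(W) = 4*W
-n(-38) + (-2272 - 1*183) = -4*(-38) + (-2272 - 1*183) = -1*(-152) + (-2272 - 183) = 152 - 2455 = -2303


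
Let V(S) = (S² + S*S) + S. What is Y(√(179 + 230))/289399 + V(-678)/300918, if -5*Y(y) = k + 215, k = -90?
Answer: 44310074060/14514228047 ≈ 3.0529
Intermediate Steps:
V(S) = S + 2*S² (V(S) = (S² + S²) + S = 2*S² + S = S + 2*S²)
Y(y) = -25 (Y(y) = -(-90 + 215)/5 = -⅕*125 = -25)
Y(√(179 + 230))/289399 + V(-678)/300918 = -25/289399 - 678*(1 + 2*(-678))/300918 = -25*1/289399 - 678*(1 - 1356)*(1/300918) = -25/289399 - 678*(-1355)*(1/300918) = -25/289399 + 918690*(1/300918) = -25/289399 + 153115/50153 = 44310074060/14514228047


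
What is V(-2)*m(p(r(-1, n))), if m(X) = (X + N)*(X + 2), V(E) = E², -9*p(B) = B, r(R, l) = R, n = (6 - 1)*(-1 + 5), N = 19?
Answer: 13072/81 ≈ 161.38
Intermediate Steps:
n = 20 (n = 5*4 = 20)
p(B) = -B/9
m(X) = (2 + X)*(19 + X) (m(X) = (X + 19)*(X + 2) = (19 + X)*(2 + X) = (2 + X)*(19 + X))
V(-2)*m(p(r(-1, n))) = (-2)²*(38 + (-⅑*(-1))² + 21*(-⅑*(-1))) = 4*(38 + (⅑)² + 21*(⅑)) = 4*(38 + 1/81 + 7/3) = 4*(3268/81) = 13072/81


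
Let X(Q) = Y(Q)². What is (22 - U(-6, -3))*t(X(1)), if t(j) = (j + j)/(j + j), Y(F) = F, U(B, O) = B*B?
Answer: -14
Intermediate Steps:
U(B, O) = B²
X(Q) = Q²
t(j) = 1 (t(j) = (2*j)/((2*j)) = (2*j)*(1/(2*j)) = 1)
(22 - U(-6, -3))*t(X(1)) = (22 - 1*(-6)²)*1 = (22 - 1*36)*1 = (22 - 36)*1 = -14*1 = -14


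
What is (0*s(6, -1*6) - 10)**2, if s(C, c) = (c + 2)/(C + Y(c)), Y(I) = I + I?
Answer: 100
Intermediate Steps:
Y(I) = 2*I
s(C, c) = (2 + c)/(C + 2*c) (s(C, c) = (c + 2)/(C + 2*c) = (2 + c)/(C + 2*c))
(0*s(6, -1*6) - 10)**2 = (0*((2 - 1*6)/(6 + 2*(-1*6))) - 10)**2 = (0*((2 - 6)/(6 + 2*(-6))) - 10)**2 = (0*(-4/(6 - 12)) - 10)**2 = (0*(-4/(-6)) - 10)**2 = (0*(-1/6*(-4)) - 10)**2 = (0*(2/3) - 10)**2 = (0 - 10)**2 = (-10)**2 = 100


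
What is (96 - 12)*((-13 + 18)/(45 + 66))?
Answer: 140/37 ≈ 3.7838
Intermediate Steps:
(96 - 12)*((-13 + 18)/(45 + 66)) = 84*(5/111) = 140/37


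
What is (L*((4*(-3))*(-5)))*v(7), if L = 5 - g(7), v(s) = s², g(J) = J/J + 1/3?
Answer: 10780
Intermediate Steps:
g(J) = 4/3 (g(J) = 1 + 1*(⅓) = 1 + ⅓ = 4/3)
L = 11/3 (L = 5 - 1*4/3 = 5 - 4/3 = 11/3 ≈ 3.6667)
(L*((4*(-3))*(-5)))*v(7) = (11*((4*(-3))*(-5))/3)*7² = (11*(-12*(-5))/3)*49 = ((11/3)*60)*49 = 220*49 = 10780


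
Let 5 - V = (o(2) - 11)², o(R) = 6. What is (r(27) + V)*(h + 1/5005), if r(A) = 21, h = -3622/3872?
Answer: -823829/880880 ≈ -0.93523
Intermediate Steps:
h = -1811/1936 (h = -3622*1/3872 = -1811/1936 ≈ -0.93543)
V = -20 (V = 5 - (6 - 11)² = 5 - 1*(-5)² = 5 - 1*25 = 5 - 25 = -20)
(r(27) + V)*(h + 1/5005) = (21 - 20)*(-1811/1936 + 1/5005) = 1*(-1811/1936 + 1/5005) = 1*(-823829/880880) = -823829/880880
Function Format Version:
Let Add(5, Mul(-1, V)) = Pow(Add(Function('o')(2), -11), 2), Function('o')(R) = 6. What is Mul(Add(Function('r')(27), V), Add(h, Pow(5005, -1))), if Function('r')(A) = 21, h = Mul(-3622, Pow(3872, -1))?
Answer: Rational(-823829, 880880) ≈ -0.93523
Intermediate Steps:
h = Rational(-1811, 1936) (h = Mul(-3622, Rational(1, 3872)) = Rational(-1811, 1936) ≈ -0.93543)
V = -20 (V = Add(5, Mul(-1, Pow(Add(6, -11), 2))) = Add(5, Mul(-1, Pow(-5, 2))) = Add(5, Mul(-1, 25)) = Add(5, -25) = -20)
Mul(Add(Function('r')(27), V), Add(h, Pow(5005, -1))) = Mul(Add(21, -20), Add(Rational(-1811, 1936), Pow(5005, -1))) = Mul(1, Add(Rational(-1811, 1936), Rational(1, 5005))) = Mul(1, Rational(-823829, 880880)) = Rational(-823829, 880880)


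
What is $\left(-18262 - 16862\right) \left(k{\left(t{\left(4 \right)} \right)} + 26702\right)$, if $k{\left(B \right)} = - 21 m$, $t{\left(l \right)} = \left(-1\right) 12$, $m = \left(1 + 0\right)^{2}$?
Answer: $-937143444$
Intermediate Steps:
$m = 1$ ($m = 1^{2} = 1$)
$t{\left(l \right)} = -12$
$k{\left(B \right)} = -21$ ($k{\left(B \right)} = \left(-21\right) 1 = -21$)
$\left(-18262 - 16862\right) \left(k{\left(t{\left(4 \right)} \right)} + 26702\right) = \left(-18262 - 16862\right) \left(-21 + 26702\right) = \left(-35124\right) 26681 = -937143444$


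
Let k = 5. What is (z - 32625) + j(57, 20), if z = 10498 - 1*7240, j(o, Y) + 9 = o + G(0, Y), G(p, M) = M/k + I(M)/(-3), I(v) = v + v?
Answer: -87985/3 ≈ -29328.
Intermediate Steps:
I(v) = 2*v
G(p, M) = -7*M/15 (G(p, M) = M/5 + (2*M)/(-3) = M*(⅕) + (2*M)*(-⅓) = M/5 - 2*M/3 = -7*M/15)
j(o, Y) = -9 + o - 7*Y/15 (j(o, Y) = -9 + (o - 7*Y/15) = -9 + o - 7*Y/15)
z = 3258 (z = 10498 - 7240 = 3258)
(z - 32625) + j(57, 20) = (3258 - 32625) + (-9 + 57 - 7/15*20) = -29367 + (-9 + 57 - 28/3) = -29367 + 116/3 = -87985/3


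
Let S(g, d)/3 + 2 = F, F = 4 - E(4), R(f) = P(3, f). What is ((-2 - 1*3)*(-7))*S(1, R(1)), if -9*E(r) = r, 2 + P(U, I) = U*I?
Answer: 770/3 ≈ 256.67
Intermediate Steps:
P(U, I) = -2 + I*U (P(U, I) = -2 + U*I = -2 + I*U)
R(f) = -2 + 3*f (R(f) = -2 + f*3 = -2 + 3*f)
E(r) = -r/9
F = 40/9 (F = 4 - (-1)*4/9 = 4 - 1*(-4/9) = 4 + 4/9 = 40/9 ≈ 4.4444)
S(g, d) = 22/3 (S(g, d) = -6 + 3*(40/9) = -6 + 40/3 = 22/3)
((-2 - 1*3)*(-7))*S(1, R(1)) = ((-2 - 1*3)*(-7))*(22/3) = ((-2 - 3)*(-7))*(22/3) = -5*(-7)*(22/3) = 35*(22/3) = 770/3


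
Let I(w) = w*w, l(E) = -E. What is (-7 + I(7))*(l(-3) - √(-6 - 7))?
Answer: 126 - 42*I*√13 ≈ 126.0 - 151.43*I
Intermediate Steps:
I(w) = w²
(-7 + I(7))*(l(-3) - √(-6 - 7)) = (-7 + 7²)*(-1*(-3) - √(-6 - 7)) = (-7 + 49)*(3 - √(-13)) = 42*(3 - I*√13) = 126 - 42*I*√13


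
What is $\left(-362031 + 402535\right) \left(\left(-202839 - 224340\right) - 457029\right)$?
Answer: $-35813960832$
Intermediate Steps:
$\left(-362031 + 402535\right) \left(\left(-202839 - 224340\right) - 457029\right) = 40504 \left(-427179 - 457029\right) = 40504 \left(-884208\right) = -35813960832$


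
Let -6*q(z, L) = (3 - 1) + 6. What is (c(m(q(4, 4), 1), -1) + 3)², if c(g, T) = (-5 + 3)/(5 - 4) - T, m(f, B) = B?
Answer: 4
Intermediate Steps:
q(z, L) = -4/3 (q(z, L) = -((3 - 1) + 6)/6 = -(2 + 6)/6 = -⅙*8 = -4/3)
c(g, T) = -2 - T (c(g, T) = -2/1 - T = -2*1 - T = -2 - T)
(c(m(q(4, 4), 1), -1) + 3)² = ((-2 - 1*(-1)) + 3)² = ((-2 + 1) + 3)² = (-1 + 3)² = 2² = 4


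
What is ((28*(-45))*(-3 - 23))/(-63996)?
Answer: -2730/5333 ≈ -0.51191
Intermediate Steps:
((28*(-45))*(-3 - 23))/(-63996) = -1260*(-26)*(-1/63996) = 32760*(-1/63996) = -2730/5333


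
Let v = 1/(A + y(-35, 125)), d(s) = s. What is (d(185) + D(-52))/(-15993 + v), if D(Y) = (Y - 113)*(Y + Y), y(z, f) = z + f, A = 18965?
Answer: -330508975/304746614 ≈ -1.0845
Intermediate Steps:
y(z, f) = f + z
v = 1/19055 (v = 1/(18965 + (125 - 35)) = 1/(18965 + 90) = 1/19055 ≈ 5.2480e-5)
D(Y) = 2*Y*(-113 + Y) (D(Y) = (-113 + Y)*(2*Y) = 2*Y*(-113 + Y))
(d(185) + D(-52))/(-15993 + v) = (185 + 2*(-52)*(-113 - 52))/(-15993 + 1/19055) = (185 + 2*(-52)*(-165))/(-304746614/19055) = (185 + 17160)*(-19055/304746614) = 17345*(-19055/304746614) = -330508975/304746614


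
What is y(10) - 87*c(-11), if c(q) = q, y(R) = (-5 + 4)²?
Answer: 958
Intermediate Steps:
y(R) = 1 (y(R) = (-1)² = 1)
y(10) - 87*c(-11) = 1 - 87*(-11) = 1 + 957 = 958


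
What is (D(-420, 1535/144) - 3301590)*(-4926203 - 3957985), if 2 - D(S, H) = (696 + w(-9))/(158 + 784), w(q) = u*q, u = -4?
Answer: 4605113856886344/157 ≈ 2.9332e+13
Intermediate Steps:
w(q) = -4*q
D(S, H) = 192/157 (D(S, H) = 2 - (696 - 4*(-9))/(158 + 784) = 2 - (696 + 36)/942 = 2 - 732/942 = 2 - 1*122/157 = 2 - 122/157 = 192/157)
(D(-420, 1535/144) - 3301590)*(-4926203 - 3957985) = (192/157 - 3301590)*(-4926203 - 3957985) = -518349438/157*(-8884188) = 4605113856886344/157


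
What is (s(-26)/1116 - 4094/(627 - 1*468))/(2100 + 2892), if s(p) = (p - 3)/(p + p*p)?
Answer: -989930737/191923430400 ≈ -0.0051579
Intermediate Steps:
s(p) = (-3 + p)/(p + p²)
(s(-26)/1116 - 4094/(627 - 1*468))/(2100 + 2892) = (((-3 - 26)/((-26)*(1 - 26)))/1116 - 4094/(627 - 1*468))/(2100 + 2892) = (-1/26*(-29)/(-25)*(1/1116) - 4094/(627 - 468))/4992 = (-1/26*(-1/25)*(-29)*(1/1116) - 4094/159)*(1/4992) = (-29/650*1/1116 - 4094*1/159)*(1/4992) = (-29/725400 - 4094/159)*(1/4992) = -989930737/38446200*1/4992 = -989930737/191923430400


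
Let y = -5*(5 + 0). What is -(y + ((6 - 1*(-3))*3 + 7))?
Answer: -9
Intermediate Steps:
y = -25 (y = -5*5 = -25)
-(y + ((6 - 1*(-3))*3 + 7)) = -(-25 + ((6 - 1*(-3))*3 + 7)) = -(-25 + ((6 + 3)*3 + 7)) = -(-25 + (9*3 + 7)) = -(-25 + (27 + 7)) = -(-25 + 34) = -1*9 = -9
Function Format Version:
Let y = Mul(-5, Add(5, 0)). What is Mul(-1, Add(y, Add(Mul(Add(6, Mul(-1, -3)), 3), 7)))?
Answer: -9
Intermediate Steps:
y = -25 (y = Mul(-5, 5) = -25)
Mul(-1, Add(y, Add(Mul(Add(6, Mul(-1, -3)), 3), 7))) = Mul(-1, Add(-25, Add(Mul(Add(6, Mul(-1, -3)), 3), 7))) = Mul(-1, Add(-25, Add(Mul(Add(6, 3), 3), 7))) = Mul(-1, Add(-25, Add(Mul(9, 3), 7))) = Mul(-1, Add(-25, Add(27, 7))) = Mul(-1, Add(-25, 34)) = Mul(-1, 9) = -9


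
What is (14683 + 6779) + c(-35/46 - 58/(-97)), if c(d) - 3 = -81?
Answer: 21384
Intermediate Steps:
c(d) = -78 (c(d) = 3 - 81 = -78)
(14683 + 6779) + c(-35/46 - 58/(-97)) = (14683 + 6779) - 78 = 21462 - 78 = 21384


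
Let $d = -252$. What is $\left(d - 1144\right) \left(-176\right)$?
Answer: $245696$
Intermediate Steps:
$\left(d - 1144\right) \left(-176\right) = \left(-252 - 1144\right) \left(-176\right) = \left(-1396\right) \left(-176\right) = 245696$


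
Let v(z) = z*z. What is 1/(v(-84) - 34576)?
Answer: -1/27520 ≈ -3.6337e-5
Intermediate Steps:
v(z) = z²
1/(v(-84) - 34576) = 1/((-84)² - 34576) = 1/(7056 - 34576) = 1/(-27520) = -1/27520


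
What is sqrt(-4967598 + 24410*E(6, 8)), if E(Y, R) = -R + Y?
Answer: 11*I*sqrt(41458) ≈ 2239.7*I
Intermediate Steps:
E(Y, R) = Y - R
sqrt(-4967598 + 24410*E(6, 8)) = sqrt(-4967598 + 24410*(6 - 1*8)) = sqrt(-4967598 + 24410*(6 - 8)) = sqrt(-4967598 + 24410*(-2)) = sqrt(-4967598 - 48820) = sqrt(-5016418) = 11*I*sqrt(41458)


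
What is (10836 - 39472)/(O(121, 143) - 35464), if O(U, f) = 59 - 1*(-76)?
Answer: 28636/35329 ≈ 0.81055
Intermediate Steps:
O(U, f) = 135 (O(U, f) = 59 + 76 = 135)
(10836 - 39472)/(O(121, 143) - 35464) = (10836 - 39472)/(135 - 35464) = -28636/(-35329) = -28636*(-1/35329) = 28636/35329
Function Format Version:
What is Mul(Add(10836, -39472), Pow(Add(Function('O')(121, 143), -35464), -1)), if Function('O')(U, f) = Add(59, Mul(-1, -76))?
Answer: Rational(28636, 35329) ≈ 0.81055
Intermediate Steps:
Function('O')(U, f) = 135 (Function('O')(U, f) = Add(59, 76) = 135)
Mul(Add(10836, -39472), Pow(Add(Function('O')(121, 143), -35464), -1)) = Mul(Add(10836, -39472), Pow(Add(135, -35464), -1)) = Mul(-28636, Pow(-35329, -1)) = Mul(-28636, Rational(-1, 35329)) = Rational(28636, 35329)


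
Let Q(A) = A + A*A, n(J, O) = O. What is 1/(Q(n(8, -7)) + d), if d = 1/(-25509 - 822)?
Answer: 26331/1105901 ≈ 0.023810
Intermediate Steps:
Q(A) = A + A²
d = -1/26331 (d = 1/(-26331) = -1/26331 ≈ -3.7978e-5)
1/(Q(n(8, -7)) + d) = 1/(-7*(1 - 7) - 1/26331) = 1/(-7*(-6) - 1/26331) = 1/(42 - 1/26331) = 1/(1105901/26331) = 26331/1105901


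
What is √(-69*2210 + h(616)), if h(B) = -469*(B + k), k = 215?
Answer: I*√542229 ≈ 736.36*I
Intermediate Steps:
h(B) = -100835 - 469*B (h(B) = -469*(B + 215) = -469*(215 + B) = -100835 - 469*B)
√(-69*2210 + h(616)) = √(-69*2210 + (-100835 - 469*616)) = √(-152490 + (-100835 - 288904)) = √(-152490 - 389739) = √(-542229) = I*√542229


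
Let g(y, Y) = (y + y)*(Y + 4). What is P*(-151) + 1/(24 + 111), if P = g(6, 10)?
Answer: -3424679/135 ≈ -25368.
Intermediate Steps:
g(y, Y) = 2*y*(4 + Y) (g(y, Y) = (2*y)*(4 + Y) = 2*y*(4 + Y))
P = 168 (P = 2*6*(4 + 10) = 2*6*14 = 168)
P*(-151) + 1/(24 + 111) = 168*(-151) + 1/(24 + 111) = -25368 + 1/135 = -3424679/135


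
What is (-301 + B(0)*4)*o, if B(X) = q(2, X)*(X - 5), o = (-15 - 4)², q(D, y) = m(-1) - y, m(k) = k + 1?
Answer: -108661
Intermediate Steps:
m(k) = 1 + k
q(D, y) = -y (q(D, y) = (1 - 1) - y = 0 - y = -y)
o = 361 (o = (-19)² = 361)
B(X) = -X*(-5 + X) (B(X) = (-X)*(X - 5) = (-X)*(-5 + X) = -X*(-5 + X))
(-301 + B(0)*4)*o = (-301 + (0*(5 - 1*0))*4)*361 = (-301 + (0*(5 + 0))*4)*361 = (-301 + (0*5)*4)*361 = (-301 + 0*4)*361 = (-301 + 0)*361 = -301*361 = -108661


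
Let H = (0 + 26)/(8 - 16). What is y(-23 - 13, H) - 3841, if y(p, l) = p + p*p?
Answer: -2581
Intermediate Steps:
H = -13/4 (H = 26/(-8) = 26*(-⅛) = -13/4 ≈ -3.2500)
y(p, l) = p + p²
y(-23 - 13, H) - 3841 = (-23 - 13)*(1 + (-23 - 13)) - 3841 = -36*(1 - 36) - 3841 = -36*(-35) - 3841 = 1260 - 3841 = -2581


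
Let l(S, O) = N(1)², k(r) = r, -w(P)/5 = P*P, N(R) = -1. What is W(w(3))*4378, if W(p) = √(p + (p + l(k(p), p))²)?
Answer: 4378*√1891 ≈ 1.9038e+5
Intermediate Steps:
w(P) = -5*P² (w(P) = -5*P*P = -5*P²)
l(S, O) = 1 (l(S, O) = (-1)² = 1)
W(p) = √(p + (1 + p)²) (W(p) = √(p + (p + 1)²) = √(p + (1 + p)²))
W(w(3))*4378 = √(-5*3² + (1 - 5*3²)²)*4378 = √(-5*9 + (1 - 5*9)²)*4378 = √(-45 + (1 - 45)²)*4378 = √(-45 + (-44)²)*4378 = √(-45 + 1936)*4378 = √1891*4378 = 4378*√1891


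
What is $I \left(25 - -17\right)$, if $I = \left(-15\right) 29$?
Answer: $-18270$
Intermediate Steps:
$I = -435$
$I \left(25 - -17\right) = - 435 \left(25 - -17\right) = - 435 \left(25 + 17\right) = \left(-435\right) 42 = -18270$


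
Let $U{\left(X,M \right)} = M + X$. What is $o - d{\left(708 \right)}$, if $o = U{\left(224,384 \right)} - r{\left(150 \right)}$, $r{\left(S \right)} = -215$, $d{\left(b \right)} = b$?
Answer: $115$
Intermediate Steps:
$o = 823$ ($o = \left(384 + 224\right) - -215 = 608 + 215 = 823$)
$o - d{\left(708 \right)} = 823 - 708 = 115$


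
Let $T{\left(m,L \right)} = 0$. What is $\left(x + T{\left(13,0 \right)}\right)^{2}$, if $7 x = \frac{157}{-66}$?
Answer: $\frac{24649}{213444} \approx 0.11548$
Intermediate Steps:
$x = - \frac{157}{462}$ ($x = \frac{157 \frac{1}{-66}}{7} = \frac{157 \left(- \frac{1}{66}\right)}{7} = \frac{1}{7} \left(- \frac{157}{66}\right) = - \frac{157}{462} \approx -0.33983$)
$\left(x + T{\left(13,0 \right)}\right)^{2} = \left(- \frac{157}{462} + 0\right)^{2} = \left(- \frac{157}{462}\right)^{2} = \frac{24649}{213444}$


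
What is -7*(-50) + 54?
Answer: 404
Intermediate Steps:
-7*(-50) + 54 = 350 + 54 = 404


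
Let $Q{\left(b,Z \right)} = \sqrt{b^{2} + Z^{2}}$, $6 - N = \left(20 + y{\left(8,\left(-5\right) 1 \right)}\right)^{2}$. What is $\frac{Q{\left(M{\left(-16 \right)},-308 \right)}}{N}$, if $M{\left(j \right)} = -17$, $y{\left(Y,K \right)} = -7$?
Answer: $- \frac{\sqrt{95153}}{163} \approx -1.8924$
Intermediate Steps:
$N = -163$ ($N = 6 - \left(20 - 7\right)^{2} = 6 - 13^{2} = 6 - 169 = -163$)
$Q{\left(b,Z \right)} = \sqrt{Z^{2} + b^{2}}$
$\frac{Q{\left(M{\left(-16 \right)},-308 \right)}}{N} = \frac{\sqrt{\left(-308\right)^{2} + \left(-17\right)^{2}}}{-163} = \sqrt{94864 + 289} \left(- \frac{1}{163}\right) = \sqrt{95153} \left(- \frac{1}{163}\right) = - \frac{\sqrt{95153}}{163}$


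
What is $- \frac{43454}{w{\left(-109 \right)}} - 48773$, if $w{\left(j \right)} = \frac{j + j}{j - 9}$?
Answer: $- \frac{7880043}{109} \approx -72294.0$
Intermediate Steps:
$w{\left(j \right)} = \frac{2 j}{-9 + j}$
$- \frac{43454}{w{\left(-109 \right)}} - 48773 = - \frac{43454}{2 \left(-109\right) \frac{1}{-9 - 109}} - 48773 = - \frac{43454}{2 \left(-109\right) \frac{1}{-118}} - 48773 = - \frac{43454}{2 \left(-109\right) \left(- \frac{1}{118}\right)} - 48773 = - \frac{43454}{\frac{109}{59}} - 48773 = \left(-43454\right) \frac{59}{109} - 48773 = - \frac{2563786}{109} - 48773 = - \frac{7880043}{109}$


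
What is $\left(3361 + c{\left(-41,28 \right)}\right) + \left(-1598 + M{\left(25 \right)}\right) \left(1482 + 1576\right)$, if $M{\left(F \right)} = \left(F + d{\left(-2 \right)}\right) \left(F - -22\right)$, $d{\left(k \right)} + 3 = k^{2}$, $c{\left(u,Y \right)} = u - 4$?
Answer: $-1146492$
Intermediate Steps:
$c{\left(u,Y \right)} = -4 + u$ ($c{\left(u,Y \right)} = u - 4 = -4 + u$)
$d{\left(k \right)} = -3 + k^{2}$
$M{\left(F \right)} = \left(1 + F\right) \left(22 + F\right)$ ($M{\left(F \right)} = \left(F - \left(3 - \left(-2\right)^{2}\right)\right) \left(F - -22\right) = \left(F + \left(-3 + 4\right)\right) \left(F + 22\right) = \left(F + 1\right) \left(22 + F\right) = \left(1 + F\right) \left(22 + F\right)$)
$\left(3361 + c{\left(-41,28 \right)}\right) + \left(-1598 + M{\left(25 \right)}\right) \left(1482 + 1576\right) = \left(3361 - 45\right) + \left(-1598 + \left(22 + 25^{2} + 23 \cdot 25\right)\right) \left(1482 + 1576\right) = \left(3361 - 45\right) + \left(-1598 + \left(22 + 625 + 575\right)\right) 3058 = 3316 + \left(-1598 + 1222\right) 3058 = 3316 - 1149808 = -1146492$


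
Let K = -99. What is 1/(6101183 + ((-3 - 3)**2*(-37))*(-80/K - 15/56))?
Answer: 154/939471367 ≈ 1.6392e-7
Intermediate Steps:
1/(6101183 + ((-3 - 3)**2*(-37))*(-80/K - 15/56)) = 1/(6101183 + ((-3 - 3)**2*(-37))*(-80/(-99) - 15/56)) = 1/(6101183 + ((-6)**2*(-37))*(-80*(-1/99) - 15*1/56)) = 1/(6101183 + (36*(-37))*(80/99 - 15/56)) = 1/(6101183 - 1332*2995/5544) = 1/(6101183 - 110815/154) = 1/(939471367/154) = 154/939471367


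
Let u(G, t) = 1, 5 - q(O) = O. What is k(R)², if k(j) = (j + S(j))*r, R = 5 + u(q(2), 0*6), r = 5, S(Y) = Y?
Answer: 3600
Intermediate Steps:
q(O) = 5 - O
R = 6 (R = 5 + 1 = 6)
k(j) = 10*j (k(j) = (j + j)*5 = (2*j)*5 = 10*j)
k(R)² = (10*6)² = 60² = 3600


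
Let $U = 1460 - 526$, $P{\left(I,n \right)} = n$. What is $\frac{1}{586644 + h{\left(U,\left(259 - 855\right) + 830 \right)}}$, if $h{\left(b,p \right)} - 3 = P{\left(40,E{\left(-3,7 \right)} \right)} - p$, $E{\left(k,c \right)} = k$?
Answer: $\frac{1}{586410} \approx 1.7053 \cdot 10^{-6}$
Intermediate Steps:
$U = 934$
$h{\left(b,p \right)} = - p$ ($h{\left(b,p \right)} = 3 - \left(3 + p\right) = - p$)
$\frac{1}{586644 + h{\left(U,\left(259 - 855\right) + 830 \right)}} = \frac{1}{586644 - \left(\left(259 - 855\right) + 830\right)} = \frac{1}{586644 - \left(-596 + 830\right)} = \frac{1}{586644 - 234} = \frac{1}{586410}$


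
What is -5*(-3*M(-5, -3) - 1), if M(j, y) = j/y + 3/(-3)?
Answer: 15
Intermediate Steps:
M(j, y) = -1 + j/y (M(j, y) = j/y + 3*(-⅓) = j/y - 1 = -1 + j/y)
-5*(-3*M(-5, -3) - 1) = -5*(-3*(-5 - 1*(-3))/(-3) - 1) = -5*(-(-1)*(-5 + 3) - 1) = -5*(-(-1)*(-2) - 1) = -5*(-3*⅔ - 1) = -5*(-2 - 1) = -5*(-3) = 15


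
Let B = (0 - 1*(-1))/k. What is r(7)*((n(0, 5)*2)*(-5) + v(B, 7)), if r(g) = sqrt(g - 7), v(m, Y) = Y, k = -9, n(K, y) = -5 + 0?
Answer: 0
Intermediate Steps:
n(K, y) = -5
B = -1/9 (B = (0 - 1*(-1))/(-9) = (0 + 1)*(-1/9) = 1*(-1/9) = -1/9 ≈ -0.11111)
r(g) = sqrt(-7 + g)
r(7)*((n(0, 5)*2)*(-5) + v(B, 7)) = sqrt(-7 + 7)*(-5*2*(-5) + 7) = sqrt(0)*(-10*(-5) + 7) = 0*(50 + 7) = 0*57 = 0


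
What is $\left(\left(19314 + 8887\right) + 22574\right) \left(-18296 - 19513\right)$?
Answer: $-1919751975$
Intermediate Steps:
$\left(\left(19314 + 8887\right) + 22574\right) \left(-18296 - 19513\right) = \left(28201 + 22574\right) \left(-37809\right) = 50775 \left(-37809\right) = -1919751975$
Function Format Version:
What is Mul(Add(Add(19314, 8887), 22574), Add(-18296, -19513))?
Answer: -1919751975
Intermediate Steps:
Mul(Add(Add(19314, 8887), 22574), Add(-18296, -19513)) = Mul(Add(28201, 22574), -37809) = Mul(50775, -37809) = -1919751975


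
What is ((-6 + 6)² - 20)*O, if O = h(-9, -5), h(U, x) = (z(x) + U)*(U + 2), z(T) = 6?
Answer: -420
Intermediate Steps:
h(U, x) = (2 + U)*(6 + U) (h(U, x) = (6 + U)*(U + 2) = (6 + U)*(2 + U) = (2 + U)*(6 + U))
O = 21 (O = 12 + (-9)² + 8*(-9) = 12 + 81 - 72 = 21)
((-6 + 6)² - 20)*O = ((-6 + 6)² - 20)*21 = (0² - 20)*21 = (0 - 20)*21 = -20*21 = -420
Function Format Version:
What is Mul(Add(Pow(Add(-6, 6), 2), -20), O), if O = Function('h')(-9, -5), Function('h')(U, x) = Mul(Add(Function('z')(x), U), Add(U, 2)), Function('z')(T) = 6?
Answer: -420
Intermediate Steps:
Function('h')(U, x) = Mul(Add(2, U), Add(6, U)) (Function('h')(U, x) = Mul(Add(6, U), Add(U, 2)) = Mul(Add(6, U), Add(2, U)) = Mul(Add(2, U), Add(6, U)))
O = 21 (O = Add(12, Pow(-9, 2), Mul(8, -9)) = Add(12, 81, -72) = 21)
Mul(Add(Pow(Add(-6, 6), 2), -20), O) = Mul(Add(Pow(Add(-6, 6), 2), -20), 21) = Mul(Add(Pow(0, 2), -20), 21) = Mul(Add(0, -20), 21) = Mul(-20, 21) = -420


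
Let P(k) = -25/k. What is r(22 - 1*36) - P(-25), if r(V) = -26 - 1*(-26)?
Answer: -1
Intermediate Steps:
r(V) = 0 (r(V) = -26 + 26 = 0)
r(22 - 1*36) - P(-25) = 0 - (-25)/(-25) = 0 - (-25)*(-1)/25 = 0 - 1*1 = 0 - 1 = -1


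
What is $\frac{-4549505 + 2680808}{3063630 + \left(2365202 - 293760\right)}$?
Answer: $- \frac{1868697}{5135072} \approx -0.36391$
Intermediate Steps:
$\frac{-4549505 + 2680808}{3063630 + \left(2365202 - 293760\right)} = - \frac{1868697}{3063630 + \left(2365202 - 293760\right)} = - \frac{1868697}{3063630 + 2071442} = - \frac{1868697}{5135072}$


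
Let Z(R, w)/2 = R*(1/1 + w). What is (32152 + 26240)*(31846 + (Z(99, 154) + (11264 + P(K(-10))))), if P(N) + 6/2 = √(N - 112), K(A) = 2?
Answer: 4309154424 + 58392*I*√110 ≈ 4.3092e+9 + 6.1242e+5*I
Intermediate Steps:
P(N) = -3 + √(-112 + N) (P(N) = -3 + √(N - 112) = -3 + √(-112 + N))
Z(R, w) = 2*R*(1 + w) (Z(R, w) = 2*(R*(1/1 + w)) = 2*(R*(1 + w)) = 2*R*(1 + w))
(32152 + 26240)*(31846 + (Z(99, 154) + (11264 + P(K(-10))))) = (32152 + 26240)*(31846 + (2*99*(1 + 154) + (11264 + (-3 + √(-112 + 2))))) = 58392*(31846 + (2*99*155 + (11264 + (-3 + √(-110))))) = 58392*(31846 + (30690 + (11264 + (-3 + I*√110)))) = 58392*(31846 + (30690 + (11261 + I*√110))) = 58392*(31846 + (41951 + I*√110)) = 58392*(73797 + I*√110) = 4309154424 + 58392*I*√110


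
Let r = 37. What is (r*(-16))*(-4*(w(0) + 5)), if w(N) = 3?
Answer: 18944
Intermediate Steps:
(r*(-16))*(-4*(w(0) + 5)) = (37*(-16))*(-4*(3 + 5)) = -(-2368)*8 = -592*(-32) = 18944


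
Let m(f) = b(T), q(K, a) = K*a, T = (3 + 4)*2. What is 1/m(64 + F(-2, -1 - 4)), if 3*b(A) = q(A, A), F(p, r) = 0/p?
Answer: 3/196 ≈ 0.015306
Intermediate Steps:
T = 14 (T = 7*2 = 14)
F(p, r) = 0
b(A) = A²/3 (b(A) = (A*A)/3 = A²/3)
m(f) = 196/3 (m(f) = (⅓)*14² = (⅓)*196 = 196/3)
1/m(64 + F(-2, -1 - 4)) = 1/(196/3) = 3/196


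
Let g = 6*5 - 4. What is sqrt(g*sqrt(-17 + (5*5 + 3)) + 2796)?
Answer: sqrt(2796 + 26*sqrt(11)) ≈ 53.686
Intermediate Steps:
g = 26 (g = 30 - 4 = 26)
sqrt(g*sqrt(-17 + (5*5 + 3)) + 2796) = sqrt(26*sqrt(-17 + (5*5 + 3)) + 2796) = sqrt(26*sqrt(-17 + (25 + 3)) + 2796) = sqrt(26*sqrt(-17 + 28) + 2796) = sqrt(26*sqrt(11) + 2796) = sqrt(2796 + 26*sqrt(11))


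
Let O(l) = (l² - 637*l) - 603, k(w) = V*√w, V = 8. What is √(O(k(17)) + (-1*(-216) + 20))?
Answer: √(721 - 5096*√17) ≈ 142.44*I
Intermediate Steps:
k(w) = 8*√w
O(l) = -603 + l² - 637*l
√(O(k(17)) + (-1*(-216) + 20)) = √((-603 + (8*√17)² - 5096*√17) + (-1*(-216) + 20)) = √((-603 + 1088 - 5096*√17) + (216 + 20)) = √((485 - 5096*√17) + 236) = √(721 - 5096*√17)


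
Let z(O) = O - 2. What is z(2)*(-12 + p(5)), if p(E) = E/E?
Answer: 0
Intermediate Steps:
z(O) = -2 + O
p(E) = 1
z(2)*(-12 + p(5)) = (-2 + 2)*(-12 + 1) = 0*(-11) = 0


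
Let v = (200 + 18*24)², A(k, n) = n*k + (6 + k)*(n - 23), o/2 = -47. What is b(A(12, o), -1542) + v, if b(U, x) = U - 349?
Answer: 395841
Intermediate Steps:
o = -94 (o = 2*(-47) = -94)
A(k, n) = k*n + (-23 + n)*(6 + k) (A(k, n) = k*n + (6 + k)*(-23 + n) = k*n + (-23 + n)*(6 + k))
b(U, x) = -349 + U
v = 399424 (v = (200 + 432)² = 632² = 399424)
b(A(12, o), -1542) + v = (-349 + (-138 - 23*12 + 6*(-94) + 2*12*(-94))) + 399424 = (-349 + (-138 - 276 - 564 - 2256)) + 399424 = (-349 - 3234) + 399424 = -3583 + 399424 = 395841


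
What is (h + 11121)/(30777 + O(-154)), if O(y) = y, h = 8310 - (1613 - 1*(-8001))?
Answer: 9817/30623 ≈ 0.32058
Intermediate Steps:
h = -1304 (h = 8310 - (1613 + 8001) = 8310 - 1*9614 = 8310 - 9614 = -1304)
(h + 11121)/(30777 + O(-154)) = (-1304 + 11121)/(30777 - 154) = 9817/30623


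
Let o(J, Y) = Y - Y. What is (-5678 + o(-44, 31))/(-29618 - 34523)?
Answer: 334/3773 ≈ 0.088524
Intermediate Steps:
o(J, Y) = 0
(-5678 + o(-44, 31))/(-29618 - 34523) = (-5678 + 0)/(-29618 - 34523) = -5678/(-64141) = -5678*(-1/64141) = 334/3773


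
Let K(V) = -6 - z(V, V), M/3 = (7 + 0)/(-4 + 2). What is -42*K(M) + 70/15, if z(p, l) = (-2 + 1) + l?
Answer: -679/3 ≈ -226.33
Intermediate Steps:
M = -21/2 (M = 3*((7 + 0)/(-4 + 2)) = 3*(7/(-2)) = 3*(7*(-1/2)) = 3*(-7/2) = -21/2 ≈ -10.500)
z(p, l) = -1 + l
K(V) = -5 - V (K(V) = -6 - (-1 + V) = -6 + (1 - V) = -5 - V)
-42*K(M) + 70/15 = -42*(-5 - 1*(-21/2)) + 70/15 = -42*(-5 + 21/2) + 70*(1/15) = -42*11/2 + 14/3 = -231 + 14/3 = -679/3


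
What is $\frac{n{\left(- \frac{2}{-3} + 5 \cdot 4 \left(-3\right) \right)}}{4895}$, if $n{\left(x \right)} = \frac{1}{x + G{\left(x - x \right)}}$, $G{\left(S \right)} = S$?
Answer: $- \frac{3}{871310} \approx -3.4431 \cdot 10^{-6}$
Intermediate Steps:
$n{\left(x \right)} = \frac{1}{x}$ ($n{\left(x \right)} = \frac{1}{x + \left(x - x\right)} = \frac{1}{x + 0} = \frac{1}{x}$)
$\frac{n{\left(- \frac{2}{-3} + 5 \cdot 4 \left(-3\right) \right)}}{4895} = \frac{1}{\left(- \frac{2}{-3} + 5 \cdot 4 \left(-3\right)\right) 4895} = \frac{1}{\left(-2\right) \left(- \frac{1}{3}\right) + 20 \left(-3\right)} \frac{1}{4895} = \frac{1}{\frac{2}{3} - 60} \cdot \frac{1}{4895} = \frac{1}{- \frac{178}{3}} \cdot \frac{1}{4895} = \left(- \frac{3}{178}\right) \frac{1}{4895} = - \frac{3}{871310}$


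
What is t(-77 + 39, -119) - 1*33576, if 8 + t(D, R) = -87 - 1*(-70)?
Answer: -33601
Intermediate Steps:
t(D, R) = -25 (t(D, R) = -8 + (-87 - 1*(-70)) = -8 + (-87 + 70) = -8 - 17 = -25)
t(-77 + 39, -119) - 1*33576 = -25 - 1*33576 = -25 - 33576 = -33601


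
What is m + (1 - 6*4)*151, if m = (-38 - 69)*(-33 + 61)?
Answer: -6469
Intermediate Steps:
m = -2996 (m = -107*28 = -2996)
m + (1 - 6*4)*151 = -2996 + (1 - 6*4)*151 = -2996 + (1 - 24)*151 = -2996 - 23*151 = -2996 - 3473 = -6469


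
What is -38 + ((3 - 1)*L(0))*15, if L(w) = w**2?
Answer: -38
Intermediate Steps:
-38 + ((3 - 1)*L(0))*15 = -38 + ((3 - 1)*0**2)*15 = -38 + (2*0)*15 = -38 + 0*15 = -38 + 0 = -38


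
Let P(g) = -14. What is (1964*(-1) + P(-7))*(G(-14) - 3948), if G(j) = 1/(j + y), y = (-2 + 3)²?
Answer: 101520850/13 ≈ 7.8093e+6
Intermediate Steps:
y = 1 (y = 1² = 1)
G(j) = 1/(1 + j) (G(j) = 1/(j + 1) = 1/(1 + j))
(1964*(-1) + P(-7))*(G(-14) - 3948) = (1964*(-1) - 14)*(1/(1 - 14) - 3948) = (-1964 - 14)*(1/(-13) - 3948) = -1978*(-1/13 - 3948) = -1978*(-51325/13) = 101520850/13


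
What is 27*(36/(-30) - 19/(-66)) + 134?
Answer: 12031/110 ≈ 109.37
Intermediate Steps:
27*(36/(-30) - 19/(-66)) + 134 = 27*(36*(-1/30) - 19*(-1/66)) + 134 = 27*(-6/5 + 19/66) + 134 = 27*(-301/330) + 134 = -2709/110 + 134 = 12031/110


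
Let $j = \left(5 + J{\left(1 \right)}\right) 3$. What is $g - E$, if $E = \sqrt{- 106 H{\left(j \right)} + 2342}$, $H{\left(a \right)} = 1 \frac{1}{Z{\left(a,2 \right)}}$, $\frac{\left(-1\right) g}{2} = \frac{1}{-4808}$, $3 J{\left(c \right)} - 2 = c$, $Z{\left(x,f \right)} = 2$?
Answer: $\frac{1}{2404} - \sqrt{2289} \approx -47.843$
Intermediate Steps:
$J{\left(c \right)} = \frac{2}{3} + \frac{c}{3}$
$g = \frac{1}{2404}$ ($g = - \frac{2}{-4808} = \left(-2\right) \left(- \frac{1}{4808}\right) = \frac{1}{2404} \approx 0.00041597$)
$j = 18$ ($j = \left(5 + \left(\frac{2}{3} + \frac{1}{3} \cdot 1\right)\right) 3 = \left(5 + \left(\frac{2}{3} + \frac{1}{3}\right)\right) 3 = \left(5 + 1\right) 3 = 6 \cdot 3 = 18$)
$H{\left(a \right)} = \frac{1}{2}$ ($H{\left(a \right)} = 1 \cdot \frac{1}{2} = \frac{1}{2}$)
$E = \sqrt{2289}$ ($E = \sqrt{\left(-106\right) \frac{1}{2} + 2342} = \sqrt{-53 + 2342} = \sqrt{2289} \approx 47.844$)
$g - E = \frac{1}{2404} - \sqrt{2289}$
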